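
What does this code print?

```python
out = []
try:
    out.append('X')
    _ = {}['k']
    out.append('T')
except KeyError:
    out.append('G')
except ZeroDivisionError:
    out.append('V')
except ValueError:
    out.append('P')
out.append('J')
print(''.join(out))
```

Execution trace: 'X' (try body) → 'G' (except KeyError) → 'J' (after the try/except). Output: XGJ

Answer: XGJ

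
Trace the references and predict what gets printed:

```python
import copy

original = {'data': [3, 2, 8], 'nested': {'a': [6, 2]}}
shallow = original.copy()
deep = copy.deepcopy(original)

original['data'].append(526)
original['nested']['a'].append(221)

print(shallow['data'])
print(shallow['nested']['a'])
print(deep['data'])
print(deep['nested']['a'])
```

Key concept: comparing shallow vs deep copy.
Step by step:
`original = {'data': [3, 2, 8], 'nested': {'a': [6, 2]}}` → original = {'data': [3, 2, 8], 'nested': {'a': [6, 2]}}
`shallow = original.copy()` → shallow = {'data': [3, 2, 8], 'nested': {'a': [6, 2]}}
`deep = copy.deepcopy(original)` → deep = {'data': [3, 2, 8], 'nested': {'a': [6, 2]}}
`original['data'].append(526)` → original = {'data': [3, 2, 8, 526], 'nested': {'a': [6, 2]}}; shallow = {'data': [3, 2, 8, 526], 'nested': {'a': [6, 2]}}
`original['nested']['a'].append(221)` → original = {'data': [3, 2, 8, 526], 'nested': {'a': [6, 2, 221]}}; shallow = {'data': [3, 2, 8, 526], 'nested': {'a': [6, 2, 221]}}
`print(shallow['data'])` → prints [3, 2, 8, 526]
`print(shallow['nested']['a'])` → prints [6, 2, 221]
`print(deep['data'])` → prints [3, 2, 8]
`print(deep['nested']['a'])` → prints [6, 2]

Answer:
[3, 2, 8, 526]
[6, 2, 221]
[3, 2, 8]
[6, 2]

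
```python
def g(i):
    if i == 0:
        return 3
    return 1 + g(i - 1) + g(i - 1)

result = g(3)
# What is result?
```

g(i) = 1 + 2·g(i-1), g(0)=3. Closed form: (3+1)·2^3 - 1 = 31.

Answer: 31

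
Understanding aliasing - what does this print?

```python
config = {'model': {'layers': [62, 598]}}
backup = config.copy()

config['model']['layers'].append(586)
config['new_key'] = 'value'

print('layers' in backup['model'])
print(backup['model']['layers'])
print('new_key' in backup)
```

Key concept: shallow copy gotcha with nested dict.
Step by step:
`config = {'model': {'layers': [62, 598]}}` → config = {'model': {'layers': [62, 598]}}
`backup = config.copy()` → backup = {'model': {'layers': [62, 598]}}
`config['model']['layers'].append(586)` → config = {'model': {'layers': [62, 598, 586]}}; backup = {'model': {'layers': [62, 598, 586]}}
`config['new_key'] = 'value'` → config = {'model': {'layers': [62, 598, 586]}, 'new_key': 'value'}
`print('layers' in backup['model'])` → prints True
`print(backup['model']['layers'])` → prints [62, 598, 586]
`print('new_key' in backup)` → prints False

Answer:
True
[62, 598, 586]
False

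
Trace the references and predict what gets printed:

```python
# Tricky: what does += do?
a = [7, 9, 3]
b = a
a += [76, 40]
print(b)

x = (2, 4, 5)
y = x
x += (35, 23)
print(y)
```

Key concept: += behavior differs for mutable vs immutable.
Step by step:
`a = [7, 9, 3]` → a = [7, 9, 3]
`b = a` → b = [7, 9, 3] (same object as a)
`a += [76, 40]` → a = [7, 9, 3, 76, 40] (same object as b); b = [7, 9, 3, 76, 40] (same object as a)
`print(b)` → prints [7, 9, 3, 76, 40]
`x = (2, 4, 5)` → x = (2, 4, 5)
`y = x` → y = (2, 4, 5)
`x += (35, 23)` → x = (2, 4, 5, 35, 23)
`print(y)` → prints (2, 4, 5)

Answer:
[7, 9, 3, 76, 40]
(2, 4, 5)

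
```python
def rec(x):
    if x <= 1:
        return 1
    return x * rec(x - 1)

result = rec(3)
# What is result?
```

rec(3) = 3 * 2 * 1 = 6

Answer: 6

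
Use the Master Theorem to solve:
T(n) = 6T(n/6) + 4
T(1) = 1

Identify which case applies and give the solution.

a=6, b=6, f(n)=4. log_6(6) = 1. Since c=0 < 1, Case 1 applies: T(n) = Θ(n^log_b(a)) = O(n).

Answer: O(n) - Case 1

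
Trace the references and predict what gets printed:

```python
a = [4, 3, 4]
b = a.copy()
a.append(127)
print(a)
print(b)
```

Key concept: list.copy() creates independent copy.
Step by step:
`a = [4, 3, 4]` → a = [4, 3, 4]
`b = a.copy()` → b = [4, 3, 4]
`a.append(127)` → a = [4, 3, 4, 127]
`print(a)` → prints [4, 3, 4, 127]
`print(b)` → prints [4, 3, 4]

Answer:
[4, 3, 4, 127]
[4, 3, 4]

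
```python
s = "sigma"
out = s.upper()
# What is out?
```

Trace:
`s = "sigma"` → s = 'sigma'
`out = s.upper()` → out = 'SIGMA'
So out = 'SIGMA'

Answer: 'SIGMA'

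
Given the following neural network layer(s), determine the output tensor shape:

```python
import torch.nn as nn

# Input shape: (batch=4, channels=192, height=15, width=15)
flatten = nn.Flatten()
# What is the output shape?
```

Input: (4, 192, 15, 15) -> Output: (4, 43200)

Answer: (4, 43200)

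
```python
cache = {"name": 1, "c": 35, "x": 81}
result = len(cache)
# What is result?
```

Trace:
`cache = {"name": 1, "c": 35, "x": 81}` → cache = {'name': 1, 'c': 35, 'x': 81}
`result = len(cache)` → result = 3
So result = 3

Answer: 3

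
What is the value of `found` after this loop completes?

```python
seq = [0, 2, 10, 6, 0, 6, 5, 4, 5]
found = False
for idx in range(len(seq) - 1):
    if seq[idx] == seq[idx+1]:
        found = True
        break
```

Check consecutive duplicates in [0, 2, 10, 6, 0, 6, 5, 4, 5]
`found` takes the values: False

Answer: False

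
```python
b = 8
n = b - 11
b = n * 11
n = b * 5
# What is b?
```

Trace:
`b = 8` → b = 8
`n = b - 11` → n = -3
`b = n * 11` → b = -33
`n = b * 5` → n = -165
So b = -33

Answer: -33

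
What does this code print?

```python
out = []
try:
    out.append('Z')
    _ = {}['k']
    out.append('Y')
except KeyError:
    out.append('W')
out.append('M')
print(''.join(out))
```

Execution trace: 'Z' (try body) → 'W' (except KeyError) → 'M' (after the try/except). Output: ZWM

Answer: ZWM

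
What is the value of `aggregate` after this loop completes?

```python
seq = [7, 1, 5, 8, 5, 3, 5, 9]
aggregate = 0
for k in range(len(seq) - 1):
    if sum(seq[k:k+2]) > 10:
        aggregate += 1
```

Count windows with sum > 10
`aggregate` takes the values: 0 → 1 → 2 → 3

Answer: 3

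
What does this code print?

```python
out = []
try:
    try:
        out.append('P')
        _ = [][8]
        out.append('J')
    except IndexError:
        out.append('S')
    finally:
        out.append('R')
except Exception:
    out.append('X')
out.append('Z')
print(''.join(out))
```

Execution trace: 'P' (inner try body) → 'S' (inner except IndexError) → 'R' (inner finally) → 'Z' (after the try/except). Output: PSRZ

Answer: PSRZ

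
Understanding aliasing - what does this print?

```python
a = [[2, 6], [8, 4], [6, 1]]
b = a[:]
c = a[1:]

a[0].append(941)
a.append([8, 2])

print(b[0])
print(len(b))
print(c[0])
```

Key concept: slice with nested mutation.
Step by step:
`a = [[2, 6], [8, 4], [6, 1]]` → a = [[2, 6], [8, 4], [6, 1]]
`b = a[:]` → b = [[2, 6], [8, 4], [6, 1]]
`c = a[1:]` → c = [[8, 4], [6, 1]]
`a[0].append(941)` → a = [[2, 6, 941], [8, 4], [6, 1]]; b = [[2, 6, 941], [8, 4], [6, 1]]
`a.append([8, 2])` → a = [[2, 6, 941], [8, 4], [6, 1], [8, 2]]
`print(b[0])` → prints [2, 6, 941]
`print(len(b))` → prints 3
`print(c[0])` → prints [8, 4]

Answer:
[2, 6, 941]
3
[8, 4]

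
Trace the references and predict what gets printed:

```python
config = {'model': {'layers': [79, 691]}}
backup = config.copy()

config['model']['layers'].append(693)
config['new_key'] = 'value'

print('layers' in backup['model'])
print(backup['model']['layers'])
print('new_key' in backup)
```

Key concept: shallow copy gotcha with nested dict.
Step by step:
`config = {'model': {'layers': [79, 691]}}` → config = {'model': {'layers': [79, 691]}}
`backup = config.copy()` → backup = {'model': {'layers': [79, 691]}}
`config['model']['layers'].append(693)` → config = {'model': {'layers': [79, 691, 693]}}; backup = {'model': {'layers': [79, 691, 693]}}
`config['new_key'] = 'value'` → config = {'model': {'layers': [79, 691, 693]}, 'new_key': 'value'}
`print('layers' in backup['model'])` → prints True
`print(backup['model']['layers'])` → prints [79, 691, 693]
`print('new_key' in backup)` → prints False

Answer:
True
[79, 691, 693]
False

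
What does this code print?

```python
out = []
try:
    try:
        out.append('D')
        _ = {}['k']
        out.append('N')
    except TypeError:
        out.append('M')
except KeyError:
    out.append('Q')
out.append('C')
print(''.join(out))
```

Execution trace: 'D' (try body) → 'Q' (outer except KeyError) → 'C' (after the try/except). Output: DQC

Answer: DQC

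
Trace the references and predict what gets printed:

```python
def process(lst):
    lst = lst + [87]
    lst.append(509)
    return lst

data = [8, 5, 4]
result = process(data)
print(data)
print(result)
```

Key concept: rebinding parameter vs mutation.
Step by step:
`data = [8, 5, 4]` → data = [8, 5, 4]
`result = process(data)` → result = [8, 5, 4, 87, 509]
`print(data)` → prints [8, 5, 4]
`print(result)` → prints [8, 5, 4, 87, 509]

Answer:
[8, 5, 4]
[8, 5, 4, 87, 509]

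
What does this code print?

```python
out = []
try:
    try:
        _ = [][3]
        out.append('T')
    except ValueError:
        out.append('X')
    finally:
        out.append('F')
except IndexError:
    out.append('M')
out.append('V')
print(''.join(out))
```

Execution trace: 'F' (inner finally) → 'M' (outer except IndexError) → 'V' (after the try/except). Output: FMV

Answer: FMV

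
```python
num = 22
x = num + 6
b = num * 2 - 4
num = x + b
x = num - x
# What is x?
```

Trace:
`num = 22` → num = 22
`x = num + 6` → x = 28
`b = num * 2 - 4` → b = 40
`num = x + b` → num = 68
`x = num - x` → x = 40
So x = 40

Answer: 40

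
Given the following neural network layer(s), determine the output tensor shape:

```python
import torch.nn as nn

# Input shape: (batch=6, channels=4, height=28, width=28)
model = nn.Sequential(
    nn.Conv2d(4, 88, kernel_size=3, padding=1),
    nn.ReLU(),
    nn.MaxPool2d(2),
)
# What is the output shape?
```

Input: (6, 4, 28, 28) -> after Conv2d: (6, 88, 28, 28) -> after ReLU: (6, 88, 28, 28) -> Output: (6, 88, 14, 14)

Answer: (6, 88, 14, 14)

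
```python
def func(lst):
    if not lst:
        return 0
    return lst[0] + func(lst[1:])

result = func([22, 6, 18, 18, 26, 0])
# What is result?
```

22 + 6 + 18 + 18 + 26 + 0 + 0 = 90

Answer: 90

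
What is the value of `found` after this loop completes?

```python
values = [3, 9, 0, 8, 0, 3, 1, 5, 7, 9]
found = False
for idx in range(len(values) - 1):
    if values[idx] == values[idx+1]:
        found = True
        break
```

Check consecutive duplicates in [3, 9, 0, 8, 0, 3, 1, 5, 7, 9]
`found` takes the values: False

Answer: False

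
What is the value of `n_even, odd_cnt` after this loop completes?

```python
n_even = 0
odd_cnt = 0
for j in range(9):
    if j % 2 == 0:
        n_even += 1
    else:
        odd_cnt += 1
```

Count evens and odds in range(9)
`n_even, odd_cnt` takes the values: (0, 0) → (1, 0) → (1, 1) → (2, 1) → (2, 2) → (3, 2) → (3, 3) → (4, 3) → (4, 4) → (5, 4)

Answer: 5, 4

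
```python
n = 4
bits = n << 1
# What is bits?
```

Trace:
`n = 4` → n = 4
`bits = n << 1` → bits = 8
So bits = 8

Answer: 8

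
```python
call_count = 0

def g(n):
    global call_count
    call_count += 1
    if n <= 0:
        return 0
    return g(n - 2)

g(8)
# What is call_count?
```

Linear recursion stepping by 2: 5 calls from n=8 down to ≤0.

Answer: 5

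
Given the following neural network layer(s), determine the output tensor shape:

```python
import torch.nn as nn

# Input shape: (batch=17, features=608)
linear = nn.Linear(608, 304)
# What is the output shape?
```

Input: (17, 608) -> Output: (17, 304)

Answer: (17, 304)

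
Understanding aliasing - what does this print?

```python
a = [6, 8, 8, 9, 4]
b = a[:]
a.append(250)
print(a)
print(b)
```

Key concept: slice [:] creates copy.
Step by step:
`a = [6, 8, 8, 9, 4]` → a = [6, 8, 8, 9, 4]
`b = a[:]` → b = [6, 8, 8, 9, 4]
`a.append(250)` → a = [6, 8, 8, 9, 4, 250]
`print(a)` → prints [6, 8, 8, 9, 4, 250]
`print(b)` → prints [6, 8, 8, 9, 4]

Answer:
[6, 8, 8, 9, 4, 250]
[6, 8, 8, 9, 4]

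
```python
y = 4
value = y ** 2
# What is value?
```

Trace:
`y = 4` → y = 4
`value = y ** 2` → value = 16
So value = 16

Answer: 16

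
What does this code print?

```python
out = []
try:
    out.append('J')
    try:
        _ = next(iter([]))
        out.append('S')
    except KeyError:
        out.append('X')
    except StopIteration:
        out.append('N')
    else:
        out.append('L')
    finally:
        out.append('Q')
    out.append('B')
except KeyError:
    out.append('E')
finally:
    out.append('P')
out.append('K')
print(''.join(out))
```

Execution trace: 'J' (try body) → 'N' (inner except StopIteration) → 'Q' (inner finally) → 'B' (try body, no exception) → 'P' (finally) → 'K' (after the try/except). Output: JNQBPK

Answer: JNQBPK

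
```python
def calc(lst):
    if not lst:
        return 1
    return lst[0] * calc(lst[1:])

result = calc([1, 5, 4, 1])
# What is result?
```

Product over [1, 5, 4, 1] = 1 * 5 * 4 * 1 = 20

Answer: 20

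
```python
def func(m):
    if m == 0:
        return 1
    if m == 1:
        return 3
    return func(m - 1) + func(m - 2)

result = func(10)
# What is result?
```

Build up from base cases: func(0)=1, func(1)=3, func(2)=4, func(3)=7, func(4)=11, func(5)=18, func(6)=29, ..., func(10)=199

Answer: 199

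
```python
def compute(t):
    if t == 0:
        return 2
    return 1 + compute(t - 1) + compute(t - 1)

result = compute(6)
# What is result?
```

compute(t) = 1 + 2·compute(t-1), compute(0)=2. Closed form: (2+1)·2^6 - 1 = 191.

Answer: 191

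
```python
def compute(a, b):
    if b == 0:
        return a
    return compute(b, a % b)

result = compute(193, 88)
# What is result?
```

compute(193, 88) -> compute(88, 17) -> compute(17, 3) -> compute(3, 2) -> compute(2, 1) -> compute(1, 0) -> 1

Answer: 1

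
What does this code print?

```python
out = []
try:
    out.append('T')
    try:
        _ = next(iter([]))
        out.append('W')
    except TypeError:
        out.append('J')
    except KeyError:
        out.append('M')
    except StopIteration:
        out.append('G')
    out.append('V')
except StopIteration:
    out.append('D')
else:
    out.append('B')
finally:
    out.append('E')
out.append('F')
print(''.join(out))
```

Execution trace: 'T' (try body) → 'G' (inner except StopIteration) → 'V' (try body, no exception) → 'B' (else) → 'E' (finally) → 'F' (after the try/except). Output: TGVBEF

Answer: TGVBEF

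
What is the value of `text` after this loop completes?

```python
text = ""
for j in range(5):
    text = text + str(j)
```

Concatenate digits 0 to 4
`text` takes the values: "" → "0" → "01" → "012" → "0123" → "01234"

Answer: "01234"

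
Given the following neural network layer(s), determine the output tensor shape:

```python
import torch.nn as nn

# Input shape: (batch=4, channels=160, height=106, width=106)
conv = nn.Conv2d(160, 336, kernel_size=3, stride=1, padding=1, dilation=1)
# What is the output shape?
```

Input: (4, 160, 106, 106) -> Output: (4, 336, 106, 106)

Answer: (4, 336, 106, 106)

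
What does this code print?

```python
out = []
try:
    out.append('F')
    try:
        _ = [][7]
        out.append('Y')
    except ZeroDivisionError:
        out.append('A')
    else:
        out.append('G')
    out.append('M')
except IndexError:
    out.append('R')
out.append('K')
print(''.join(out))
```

Execution trace: 'F' (try body) → 'R' (except IndexError) → 'K' (after the try/except). Output: FRK

Answer: FRK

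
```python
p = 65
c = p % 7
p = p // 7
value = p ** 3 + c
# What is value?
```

Trace:
`p = 65` → p = 65
`c = p % 7` → c = 2
`p = p // 7` → p = 9
`value = p ** 3 + c` → value = 731
So value = 731

Answer: 731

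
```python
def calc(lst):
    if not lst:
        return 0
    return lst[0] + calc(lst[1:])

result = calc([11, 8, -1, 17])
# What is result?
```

11 + 8 + (-1) + 17 + 0 = 35

Answer: 35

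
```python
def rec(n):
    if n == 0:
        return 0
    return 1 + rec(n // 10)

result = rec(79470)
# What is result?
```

Count of digits of 79470: 5

Answer: 5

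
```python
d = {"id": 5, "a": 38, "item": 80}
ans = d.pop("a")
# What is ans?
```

Trace:
`d = {"id": 5, "a": 38, "item": 80}` → d = {'id': 5, 'a': 38, 'item': 80}
`ans = d.pop("a")` → d = {'id': 5, 'item': 80}; ans = 38
So ans = 38

Answer: 38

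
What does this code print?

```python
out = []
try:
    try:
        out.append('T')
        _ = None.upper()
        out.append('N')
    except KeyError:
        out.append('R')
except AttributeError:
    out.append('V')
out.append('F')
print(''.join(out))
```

Execution trace: 'T' (try body) → 'V' (outer except AttributeError) → 'F' (after the try/except). Output: TVF

Answer: TVF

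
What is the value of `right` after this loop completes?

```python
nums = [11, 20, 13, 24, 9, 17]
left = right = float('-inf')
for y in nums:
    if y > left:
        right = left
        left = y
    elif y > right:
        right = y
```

Second largest (with repeats) in [11, 20, 13, 24, 9, 17]
`right` takes the values: -inf → 11 → 13 → 20

Answer: 20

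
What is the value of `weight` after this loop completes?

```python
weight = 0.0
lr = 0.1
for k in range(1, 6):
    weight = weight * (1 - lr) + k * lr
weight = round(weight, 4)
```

Moving average with lr=0.1
`weight` takes the values: 0.0 → 0.1 → 0.29 → 0.561 → 0.9049 → 1.31441 → 1.3144

Answer: 1.3144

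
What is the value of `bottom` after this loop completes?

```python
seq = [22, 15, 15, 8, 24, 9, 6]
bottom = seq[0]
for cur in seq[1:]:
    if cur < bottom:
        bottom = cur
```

Minimum of [22, 15, 15, 8, 24, 9, 6]
`bottom` takes the values: 22 → 15 → 8 → 6

Answer: 6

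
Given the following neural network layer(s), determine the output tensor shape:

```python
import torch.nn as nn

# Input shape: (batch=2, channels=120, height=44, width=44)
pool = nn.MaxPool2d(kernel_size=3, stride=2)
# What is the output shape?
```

Input: (2, 120, 44, 44) -> Output: (2, 120, 21, 21)

Answer: (2, 120, 21, 21)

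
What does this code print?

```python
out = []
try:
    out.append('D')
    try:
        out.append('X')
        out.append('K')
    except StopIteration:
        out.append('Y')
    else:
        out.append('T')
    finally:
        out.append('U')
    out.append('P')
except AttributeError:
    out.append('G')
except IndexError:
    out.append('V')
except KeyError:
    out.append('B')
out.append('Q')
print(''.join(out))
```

Execution trace: 'D' (try body) → 'X' (inner try body) → 'K' (inner try body, no exception) → 'T' (inner else) → 'U' (inner finally) → 'P' (try body, no exception) → 'Q' (after the try/except). Output: DXKTUPQ

Answer: DXKTUPQ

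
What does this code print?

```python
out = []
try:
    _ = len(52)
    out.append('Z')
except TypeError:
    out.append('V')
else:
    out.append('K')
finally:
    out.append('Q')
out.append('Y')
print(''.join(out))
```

Execution trace: 'V' (except TypeError) → 'Q' (finally) → 'Y' (after the try/except). Output: VQY

Answer: VQY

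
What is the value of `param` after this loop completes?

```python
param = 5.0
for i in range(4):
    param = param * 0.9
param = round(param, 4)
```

Exponential decay: 5.0 * 0.9^4
`param` takes the values: 5.0 → 4.5 → 4.05 → 3.645 → 3.2805

Answer: 3.2805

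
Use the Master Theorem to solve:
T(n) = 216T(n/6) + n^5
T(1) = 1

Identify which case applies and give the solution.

a=216, b=6, f(n)=n^5. log_6(216) = 3. Since c=5 > 3 and the regularity condition holds (216(n/6)^5 = (216/6^5)n^5 with 216/6^5 < 1), Case 3 applies: T(n) = Θ(f(n)) = O(n^5).

Answer: O(n^5) - Case 3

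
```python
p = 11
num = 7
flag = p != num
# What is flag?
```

Trace:
`p = 11` → p = 11
`num = 7` → num = 7
`flag = p != num` → flag = True
So flag = True

Answer: True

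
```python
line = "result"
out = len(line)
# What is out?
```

Trace:
`line = "result"` → line = 'result'
`out = len(line)` → out = 6
So out = 6

Answer: 6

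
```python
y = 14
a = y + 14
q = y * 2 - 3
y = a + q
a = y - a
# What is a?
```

Trace:
`y = 14` → y = 14
`a = y + 14` → a = 28
`q = y * 2 - 3` → q = 25
`y = a + q` → y = 53
`a = y - a` → a = 25
So a = 25

Answer: 25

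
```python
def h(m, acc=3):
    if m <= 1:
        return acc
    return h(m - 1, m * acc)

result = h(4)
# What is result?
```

Accumulator trace (n, acc): (4, 3) -> (3, 12) -> (2, 36) -> (1, 72) -> return 72

Answer: 72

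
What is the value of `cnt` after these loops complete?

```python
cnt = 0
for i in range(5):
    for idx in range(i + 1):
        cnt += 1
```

Triangle: 1 + 2 + ... + 5
`cnt` takes the values: 0 → 1 → 2 → 3 → 4 → 5 → 6 → 7 → 8 → 9 → 10 → 11 → 12 → 13 → 14 → 15

Answer: 15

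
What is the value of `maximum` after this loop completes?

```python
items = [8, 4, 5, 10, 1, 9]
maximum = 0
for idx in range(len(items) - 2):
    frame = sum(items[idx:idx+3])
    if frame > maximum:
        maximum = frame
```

Max sum of 3-element window in [8, 4, 5, 10, 1, 9]
`maximum` takes the values: 0 → 17 → 19 → 20

Answer: 20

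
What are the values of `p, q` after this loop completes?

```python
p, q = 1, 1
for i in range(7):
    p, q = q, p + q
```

Fibonacci: after 7 iterations
`p, q` takes the values: (1, 1) → (1, 2) → (2, 3) → (3, 5) → (5, 8) → (8, 13) → (13, 21) → (21, 34)

Answer: 21, 34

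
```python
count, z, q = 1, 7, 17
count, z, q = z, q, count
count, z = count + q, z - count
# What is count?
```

Trace:
`count, z, q = 1, 7, 17` → count = 1; z = 7; q = 17
`count, z, q = z, q, count` → count = 7; z = 17; q = 1
`count, z = count + q, z - count` → count = 8; z = 10
So count = 8

Answer: 8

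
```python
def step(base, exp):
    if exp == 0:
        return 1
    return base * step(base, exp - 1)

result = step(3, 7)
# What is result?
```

step(3, 7) = 3 * 3 * 3 * 3 * 3 * 3 * 3 = 2187

Answer: 2187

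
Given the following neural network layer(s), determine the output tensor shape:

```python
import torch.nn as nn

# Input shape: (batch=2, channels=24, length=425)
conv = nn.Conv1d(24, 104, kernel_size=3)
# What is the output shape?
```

Input: (2, 24, 425) -> Output: (2, 104, 423)

Answer: (2, 104, 423)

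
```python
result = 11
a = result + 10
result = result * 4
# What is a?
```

Trace:
`result = 11` → result = 11
`a = result + 10` → a = 21
`result = result * 4` → result = 44
So a = 21

Answer: 21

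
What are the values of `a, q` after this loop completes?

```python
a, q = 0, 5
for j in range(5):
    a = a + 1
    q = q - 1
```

a goes 0→5, q goes 5→0
`a, q` takes the values: (0, 5) → (1, 5) → (1, 4) → (2, 4) → (2, 3) → (3, 3) → (3, 2) → (4, 2) → (4, 1) → (5, 1) → (5, 0)

Answer: 5, 0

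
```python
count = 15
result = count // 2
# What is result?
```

Trace:
`count = 15` → count = 15
`result = count // 2` → result = 7
So result = 7

Answer: 7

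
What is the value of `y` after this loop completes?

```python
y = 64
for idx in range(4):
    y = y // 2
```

Halve 4 times: 64 // 2^4 = 4
`y` takes the values: 64 → 32 → 16 → 8 → 4

Answer: 4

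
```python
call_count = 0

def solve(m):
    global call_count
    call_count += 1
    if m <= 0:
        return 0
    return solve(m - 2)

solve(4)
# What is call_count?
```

Linear recursion stepping by 2: 3 calls from m=4 down to ≤0.

Answer: 3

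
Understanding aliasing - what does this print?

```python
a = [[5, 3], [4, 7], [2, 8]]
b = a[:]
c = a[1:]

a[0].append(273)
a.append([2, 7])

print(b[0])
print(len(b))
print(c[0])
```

Key concept: slice with nested mutation.
Step by step:
`a = [[5, 3], [4, 7], [2, 8]]` → a = [[5, 3], [4, 7], [2, 8]]
`b = a[:]` → b = [[5, 3], [4, 7], [2, 8]]
`c = a[1:]` → c = [[4, 7], [2, 8]]
`a[0].append(273)` → a = [[5, 3, 273], [4, 7], [2, 8]]; b = [[5, 3, 273], [4, 7], [2, 8]]
`a.append([2, 7])` → a = [[5, 3, 273], [4, 7], [2, 8], [2, 7]]
`print(b[0])` → prints [5, 3, 273]
`print(len(b))` → prints 3
`print(c[0])` → prints [4, 7]

Answer:
[5, 3, 273]
3
[4, 7]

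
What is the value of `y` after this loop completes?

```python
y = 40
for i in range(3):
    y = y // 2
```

Halve 3 times: 40 // 2^3 = 5
`y` takes the values: 40 → 20 → 10 → 5

Answer: 5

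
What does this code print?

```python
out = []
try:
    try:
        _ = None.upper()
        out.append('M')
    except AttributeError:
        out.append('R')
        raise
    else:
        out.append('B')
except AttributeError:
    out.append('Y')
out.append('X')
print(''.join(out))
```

Execution trace: 'R' (inner except AttributeError) → 'Y' (outer except AttributeError) → 'X' (after the try/except). Output: RYX

Answer: RYX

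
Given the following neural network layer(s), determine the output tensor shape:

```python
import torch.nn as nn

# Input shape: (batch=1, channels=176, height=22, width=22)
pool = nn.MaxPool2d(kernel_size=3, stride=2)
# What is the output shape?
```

Input: (1, 176, 22, 22) -> Output: (1, 176, 10, 10)

Answer: (1, 176, 10, 10)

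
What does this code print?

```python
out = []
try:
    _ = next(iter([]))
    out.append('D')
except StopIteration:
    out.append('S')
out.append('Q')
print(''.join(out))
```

Execution trace: 'S' (except StopIteration) → 'Q' (after the try/except). Output: SQ

Answer: SQ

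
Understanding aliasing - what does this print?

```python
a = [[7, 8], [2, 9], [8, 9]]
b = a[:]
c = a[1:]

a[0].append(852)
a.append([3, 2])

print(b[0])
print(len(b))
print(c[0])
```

Key concept: slice with nested mutation.
Step by step:
`a = [[7, 8], [2, 9], [8, 9]]` → a = [[7, 8], [2, 9], [8, 9]]
`b = a[:]` → b = [[7, 8], [2, 9], [8, 9]]
`c = a[1:]` → c = [[2, 9], [8, 9]]
`a[0].append(852)` → a = [[7, 8, 852], [2, 9], [8, 9]]; b = [[7, 8, 852], [2, 9], [8, 9]]
`a.append([3, 2])` → a = [[7, 8, 852], [2, 9], [8, 9], [3, 2]]
`print(b[0])` → prints [7, 8, 852]
`print(len(b))` → prints 3
`print(c[0])` → prints [2, 9]

Answer:
[7, 8, 852]
3
[2, 9]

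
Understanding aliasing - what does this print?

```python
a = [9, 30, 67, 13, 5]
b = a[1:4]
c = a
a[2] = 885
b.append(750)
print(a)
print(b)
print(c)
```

Key concept: slice vs alias.
Step by step:
`a = [9, 30, 67, 13, 5]` → a = [9, 30, 67, 13, 5]
`b = a[1:4]` → b = [30, 67, 13]
`c = a` → c = [9, 30, 67, 13, 5] (same object as a)
`a[2] = 885` → a = [9, 30, 885, 13, 5] (same object as c); c = [9, 30, 885, 13, 5] (same object as a)
`b.append(750)` → b = [30, 67, 13, 750]
`print(a)` → prints [9, 30, 885, 13, 5]
`print(b)` → prints [30, 67, 13, 750]
`print(c)` → prints [9, 30, 885, 13, 5]

Answer:
[9, 30, 885, 13, 5]
[30, 67, 13, 750]
[9, 30, 885, 13, 5]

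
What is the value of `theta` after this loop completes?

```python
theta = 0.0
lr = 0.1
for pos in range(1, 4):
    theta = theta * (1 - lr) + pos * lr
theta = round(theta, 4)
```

Moving average with lr=0.1
`theta` takes the values: 0.0 → 0.1 → 0.29 → 0.561

Answer: 0.561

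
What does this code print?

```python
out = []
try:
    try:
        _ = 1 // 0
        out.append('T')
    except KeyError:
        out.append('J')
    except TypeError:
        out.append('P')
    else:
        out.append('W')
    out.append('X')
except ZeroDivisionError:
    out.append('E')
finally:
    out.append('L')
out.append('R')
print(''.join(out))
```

Execution trace: 'E' (except ZeroDivisionError) → 'L' (finally) → 'R' (after the try/except). Output: ELR

Answer: ELR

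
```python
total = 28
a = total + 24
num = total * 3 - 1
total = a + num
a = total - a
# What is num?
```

Trace:
`total = 28` → total = 28
`a = total + 24` → a = 52
`num = total * 3 - 1` → num = 83
`total = a + num` → total = 135
`a = total - a` → a = 83
So num = 83

Answer: 83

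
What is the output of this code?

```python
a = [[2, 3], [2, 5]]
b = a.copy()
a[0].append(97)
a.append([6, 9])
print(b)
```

Key concept: shallow copy with nested lists.
Step by step:
`a = [[2, 3], [2, 5]]` → a = [[2, 3], [2, 5]]
`b = a.copy()` → b = [[2, 3], [2, 5]]
`a[0].append(97)` → a = [[2, 3, 97], [2, 5]]; b = [[2, 3, 97], [2, 5]]
`a.append([6, 9])` → a = [[2, 3, 97], [2, 5], [6, 9]]
`print(b)` → prints [[2, 3, 97], [2, 5]]

Answer: [[2, 3, 97], [2, 5]]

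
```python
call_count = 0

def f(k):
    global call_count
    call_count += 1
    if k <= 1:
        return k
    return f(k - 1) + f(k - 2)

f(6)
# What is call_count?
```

Calls(k) = 1 + Calls(k-1) + Calls(k-2); Calls(0)=Calls(1)=1. For k=6 this gives 25.

Answer: 25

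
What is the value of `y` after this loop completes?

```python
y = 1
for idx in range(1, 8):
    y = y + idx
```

Start at 1, add 1 through 7
`y` takes the values: 1 → 2 → 4 → 7 → 11 → 16 → 22 → 29

Answer: 29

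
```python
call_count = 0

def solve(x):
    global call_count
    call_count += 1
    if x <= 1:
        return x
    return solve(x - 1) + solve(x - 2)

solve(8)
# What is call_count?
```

Calls(x) = 1 + Calls(x-1) + Calls(x-2); Calls(0)=Calls(1)=1. For x=8 this gives 67.

Answer: 67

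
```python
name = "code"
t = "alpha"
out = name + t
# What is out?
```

Trace:
`name = "code"` → name = 'code'
`t = "alpha"` → t = 'alpha'
`out = name + t` → out = 'codealpha'
So out = 'codealpha'

Answer: 'codealpha'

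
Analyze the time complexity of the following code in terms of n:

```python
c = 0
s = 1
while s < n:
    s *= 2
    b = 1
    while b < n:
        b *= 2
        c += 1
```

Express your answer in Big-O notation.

Each loop level contributes: log n × log n. Multiplying the contributions gives O(log² n).

Answer: O(log² n)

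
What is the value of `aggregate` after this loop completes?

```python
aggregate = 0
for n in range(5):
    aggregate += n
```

Sum of 0 to 4 = 10
`aggregate` takes the values: 0 → 1 → 3 → 6 → 10

Answer: 10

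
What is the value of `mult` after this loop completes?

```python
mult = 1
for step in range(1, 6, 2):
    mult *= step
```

Product of 1, 3, 5, ... up to 5
`mult` takes the values: 1 → 3 → 15

Answer: 15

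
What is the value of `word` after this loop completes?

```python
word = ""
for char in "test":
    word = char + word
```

Reverse 'test'
`word` takes the values: "" → "t" → "et" → "set" → "tset"

Answer: "tset"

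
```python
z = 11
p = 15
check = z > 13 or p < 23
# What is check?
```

Trace:
`z = 11` → z = 11
`p = 15` → p = 15
`check = z > 13 or p < 23` → check = True
So check = True

Answer: True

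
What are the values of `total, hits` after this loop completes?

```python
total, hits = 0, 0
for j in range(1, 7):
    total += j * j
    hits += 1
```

Sum of squares and count
`total, hits` takes the values: (0, 0) → (1, 0) → (1, 1) → (5, 1) → (5, 2) → (14, 2) → (14, 3) → (30, 3) → (30, 4) → (55, 4) → (55, 5) → (91, 5) → (91, 6)

Answer: 91, 6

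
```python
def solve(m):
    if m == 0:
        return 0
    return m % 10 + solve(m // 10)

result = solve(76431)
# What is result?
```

Sum of digits of 76431: 1 + 3 + 4 + 6 + 7 = 21

Answer: 21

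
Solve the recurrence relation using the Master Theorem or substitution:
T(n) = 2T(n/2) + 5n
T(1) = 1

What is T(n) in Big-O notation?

By Master Theorem: a=2, b=2, f(n)=5n. Since log_2(2) = 1 and f(n) = Θ(n^1), Case 2 applies. T(n) = O(n log n).

Answer: O(n log n)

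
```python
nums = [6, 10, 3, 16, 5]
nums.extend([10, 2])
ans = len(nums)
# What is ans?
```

Trace:
`nums = [6, 10, 3, 16, 5]` → nums = [6, 10, 3, 16, 5]
`nums.extend([10, 2])` → nums = [6, 10, 3, 16, 5, 10, 2]
`ans = len(nums)` → ans = 7
So ans = 7

Answer: 7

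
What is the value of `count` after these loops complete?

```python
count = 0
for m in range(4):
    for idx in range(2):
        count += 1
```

4 * 2 = 8
`count` takes the values: 0 → 1 → 2 → 3 → 4 → 5 → 6 → 7 → 8

Answer: 8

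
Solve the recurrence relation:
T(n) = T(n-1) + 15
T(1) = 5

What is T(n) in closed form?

Unrolling: T(n) = T(1) + 15·(n-1) = 5 + 15(n-1) = 15n - 10.

Answer: T(n) = 15n - 10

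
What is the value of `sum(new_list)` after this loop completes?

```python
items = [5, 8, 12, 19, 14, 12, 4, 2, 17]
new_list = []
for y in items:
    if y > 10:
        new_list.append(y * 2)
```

Sum of doubled values > 10
`new_list` takes the values: [] → [24] → [24, 38] → [24, 38, 28] → [24, 38, 28, 24] → [24, 38, 28, 24, 34]
So `sum(new_list)` = 148

Answer: 148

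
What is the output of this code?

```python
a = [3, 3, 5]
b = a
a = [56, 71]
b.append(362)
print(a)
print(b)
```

Key concept: rebinding vs mutation: a is rebound to a new list, b still points at the original.
Step by step:
`a = [3, 3, 5]` → a = [3, 3, 5]
`b = a` → b = [3, 3, 5] (same object as a)
`a = [56, 71]` → a = [56, 71]
`b.append(362)` → b = [3, 3, 5, 362]
`print(a)` → prints [56, 71]
`print(b)` → prints [3, 3, 5, 362]

Answer:
[56, 71]
[3, 3, 5, 362]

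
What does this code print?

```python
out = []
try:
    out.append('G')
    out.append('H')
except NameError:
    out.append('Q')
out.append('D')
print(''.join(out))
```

Execution trace: 'G' (try body) → 'H' (try body, no exception) → 'D' (after the try/except). Output: GHD

Answer: GHD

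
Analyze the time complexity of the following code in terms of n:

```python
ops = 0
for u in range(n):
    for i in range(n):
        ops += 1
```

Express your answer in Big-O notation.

Each loop level contributes: n × n. Multiplying the contributions gives O(n^2).

Answer: O(n^2)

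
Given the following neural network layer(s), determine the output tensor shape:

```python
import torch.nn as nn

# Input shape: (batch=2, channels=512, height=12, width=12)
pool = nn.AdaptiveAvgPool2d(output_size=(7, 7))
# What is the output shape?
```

Input: (2, 512, 12, 12) -> Output: (2, 512, 7, 7)

Answer: (2, 512, 7, 7)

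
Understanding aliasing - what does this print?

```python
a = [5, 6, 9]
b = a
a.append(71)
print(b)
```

Key concept: basic list aliasing.
Step by step:
`a = [5, 6, 9]` → a = [5, 6, 9]
`b = a` → b = [5, 6, 9] (same object as a)
`a.append(71)` → a = [5, 6, 9, 71] (same object as b); b = [5, 6, 9, 71] (same object as a)
`print(b)` → prints [5, 6, 9, 71]

Answer: [5, 6, 9, 71]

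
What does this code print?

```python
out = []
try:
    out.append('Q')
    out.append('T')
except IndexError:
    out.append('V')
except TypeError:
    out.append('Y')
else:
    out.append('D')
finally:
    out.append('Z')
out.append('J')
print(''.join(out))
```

Execution trace: 'Q' (try body) → 'T' (try body, no exception) → 'D' (else) → 'Z' (finally) → 'J' (after the try/except). Output: QTDZJ

Answer: QTDZJ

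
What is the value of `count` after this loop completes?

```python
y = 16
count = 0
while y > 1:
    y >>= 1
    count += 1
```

Count right shifts until 1
`count` takes the values: 0 → 1 → 2 → 3 → 4

Answer: 4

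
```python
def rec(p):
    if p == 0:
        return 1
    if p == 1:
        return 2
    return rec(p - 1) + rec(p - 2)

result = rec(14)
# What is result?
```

Build up from base cases: rec(0)=1, rec(1)=2, rec(2)=3, rec(3)=5, rec(4)=8, rec(5)=13, rec(6)=21, ..., rec(14)=987

Answer: 987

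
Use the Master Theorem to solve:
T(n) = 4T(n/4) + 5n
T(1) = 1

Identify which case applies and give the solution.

a=4, b=4, f(n)=5n. log_4(4) = 1. Since c=1 = 1, Case 2 applies: T(n) = Θ(n^log_b(a) · log n) = O(n log n).

Answer: O(n log n) - Case 2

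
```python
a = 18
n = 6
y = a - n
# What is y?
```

Trace:
`a = 18` → a = 18
`n = 6` → n = 6
`y = a - n` → y = 12
So y = 12

Answer: 12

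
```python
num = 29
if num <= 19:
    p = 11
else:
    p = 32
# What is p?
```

Trace:
`num = 29` → num = 29
`if num <= 19: ...` → num <= 19 is False, take else branch → p = 32
So p = 32

Answer: 32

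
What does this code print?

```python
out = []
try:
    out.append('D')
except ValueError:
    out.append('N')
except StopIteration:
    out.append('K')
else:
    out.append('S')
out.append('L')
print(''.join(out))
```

Execution trace: 'D' (try body, no exception) → 'S' (else) → 'L' (after the try/except). Output: DSL

Answer: DSL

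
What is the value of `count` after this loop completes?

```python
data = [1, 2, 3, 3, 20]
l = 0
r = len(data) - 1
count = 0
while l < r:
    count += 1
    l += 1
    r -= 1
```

Iterations until pointers meet (list length 5)
`count` takes the values: 0 → 1 → 2

Answer: 2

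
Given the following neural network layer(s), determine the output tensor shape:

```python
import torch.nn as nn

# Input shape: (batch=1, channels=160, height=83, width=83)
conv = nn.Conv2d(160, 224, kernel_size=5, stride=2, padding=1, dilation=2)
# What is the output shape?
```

Input: (1, 160, 83, 83) -> Output: (1, 224, 39, 39)

Answer: (1, 224, 39, 39)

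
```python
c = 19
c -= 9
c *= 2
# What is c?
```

Trace:
`c = 19` → c = 19
`c -= 9` → c = 10
`c *= 2` → c = 20
So c = 20

Answer: 20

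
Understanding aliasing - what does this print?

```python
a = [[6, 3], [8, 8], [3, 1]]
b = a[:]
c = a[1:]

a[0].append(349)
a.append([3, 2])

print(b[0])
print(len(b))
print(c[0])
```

Key concept: slice with nested mutation.
Step by step:
`a = [[6, 3], [8, 8], [3, 1]]` → a = [[6, 3], [8, 8], [3, 1]]
`b = a[:]` → b = [[6, 3], [8, 8], [3, 1]]
`c = a[1:]` → c = [[8, 8], [3, 1]]
`a[0].append(349)` → a = [[6, 3, 349], [8, 8], [3, 1]]; b = [[6, 3, 349], [8, 8], [3, 1]]
`a.append([3, 2])` → a = [[6, 3, 349], [8, 8], [3, 1], [3, 2]]
`print(b[0])` → prints [6, 3, 349]
`print(len(b))` → prints 3
`print(c[0])` → prints [8, 8]

Answer:
[6, 3, 349]
3
[8, 8]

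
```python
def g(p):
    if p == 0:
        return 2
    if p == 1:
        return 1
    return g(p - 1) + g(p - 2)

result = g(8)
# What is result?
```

Build up from base cases: g(0)=2, g(1)=1, g(2)=3, g(3)=4, g(4)=7, g(5)=11, g(6)=18, ..., g(8)=47

Answer: 47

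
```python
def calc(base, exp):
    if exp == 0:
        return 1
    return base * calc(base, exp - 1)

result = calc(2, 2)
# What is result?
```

calc(2, 2) = 2 * 2 = 4

Answer: 4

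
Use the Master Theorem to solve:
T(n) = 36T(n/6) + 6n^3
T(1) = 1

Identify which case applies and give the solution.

a=36, b=6, f(n)=6n^3. log_6(36) = 2. Since c=3 > 2 and the regularity condition holds (36(n/6)^3 = (36/6^3)n^3 with 36/6^3 < 1), Case 3 applies: T(n) = Θ(f(n)) = O(n^3).

Answer: O(n^3) - Case 3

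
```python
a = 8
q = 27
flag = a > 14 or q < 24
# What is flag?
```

Trace:
`a = 8` → a = 8
`q = 27` → q = 27
`flag = a > 14 or q < 24` → flag = False
So flag = False

Answer: False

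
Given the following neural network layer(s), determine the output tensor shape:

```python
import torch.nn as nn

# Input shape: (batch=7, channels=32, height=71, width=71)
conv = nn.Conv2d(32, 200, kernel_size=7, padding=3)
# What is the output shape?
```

Input: (7, 32, 71, 71) -> Output: (7, 200, 71, 71)

Answer: (7, 200, 71, 71)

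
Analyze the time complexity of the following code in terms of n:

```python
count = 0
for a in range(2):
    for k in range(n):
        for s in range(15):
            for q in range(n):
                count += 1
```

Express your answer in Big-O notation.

Each loop level contributes: 1 × n × 1 × n. Multiplying the contributions gives O(n^2).

Answer: O(n^2)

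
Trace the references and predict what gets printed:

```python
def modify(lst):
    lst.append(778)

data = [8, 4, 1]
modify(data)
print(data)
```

Key concept: function modifies passed list.
Step by step:
`data = [8, 4, 1]` → data = [8, 4, 1]
`modify(data)` → data = [8, 4, 1, 778]
`print(data)` → prints [8, 4, 1, 778]

Answer: [8, 4, 1, 778]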